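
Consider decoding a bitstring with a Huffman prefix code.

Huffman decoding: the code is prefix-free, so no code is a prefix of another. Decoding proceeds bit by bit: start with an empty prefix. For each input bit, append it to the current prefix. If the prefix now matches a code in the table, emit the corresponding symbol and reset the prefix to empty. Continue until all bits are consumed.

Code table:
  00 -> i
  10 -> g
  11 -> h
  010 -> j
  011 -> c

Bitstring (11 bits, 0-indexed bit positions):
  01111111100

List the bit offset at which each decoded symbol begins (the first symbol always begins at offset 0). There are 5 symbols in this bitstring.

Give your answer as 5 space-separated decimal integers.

Bit 0: prefix='0' (no match yet)
Bit 1: prefix='01' (no match yet)
Bit 2: prefix='011' -> emit 'c', reset
Bit 3: prefix='1' (no match yet)
Bit 4: prefix='11' -> emit 'h', reset
Bit 5: prefix='1' (no match yet)
Bit 6: prefix='11' -> emit 'h', reset
Bit 7: prefix='1' (no match yet)
Bit 8: prefix='11' -> emit 'h', reset
Bit 9: prefix='0' (no match yet)
Bit 10: prefix='00' -> emit 'i', reset

Answer: 0 3 5 7 9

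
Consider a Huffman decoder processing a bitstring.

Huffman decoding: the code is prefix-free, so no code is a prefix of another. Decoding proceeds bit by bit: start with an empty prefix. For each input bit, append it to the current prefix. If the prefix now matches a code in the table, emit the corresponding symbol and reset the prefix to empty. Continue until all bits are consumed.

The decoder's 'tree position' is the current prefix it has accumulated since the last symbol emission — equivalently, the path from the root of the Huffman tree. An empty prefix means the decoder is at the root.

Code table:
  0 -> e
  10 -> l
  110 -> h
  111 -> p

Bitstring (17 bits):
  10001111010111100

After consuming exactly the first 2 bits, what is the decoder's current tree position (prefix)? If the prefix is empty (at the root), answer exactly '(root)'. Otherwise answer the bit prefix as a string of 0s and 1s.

Answer: (root)

Derivation:
Bit 0: prefix='1' (no match yet)
Bit 1: prefix='10' -> emit 'l', reset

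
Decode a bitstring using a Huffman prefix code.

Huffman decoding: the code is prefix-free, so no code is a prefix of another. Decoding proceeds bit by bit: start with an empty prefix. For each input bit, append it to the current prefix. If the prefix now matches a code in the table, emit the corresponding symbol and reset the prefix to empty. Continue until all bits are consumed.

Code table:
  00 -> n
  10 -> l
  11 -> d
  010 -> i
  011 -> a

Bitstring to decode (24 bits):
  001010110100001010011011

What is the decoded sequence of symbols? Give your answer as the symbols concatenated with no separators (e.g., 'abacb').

Answer: nlldinilaa

Derivation:
Bit 0: prefix='0' (no match yet)
Bit 1: prefix='00' -> emit 'n', reset
Bit 2: prefix='1' (no match yet)
Bit 3: prefix='10' -> emit 'l', reset
Bit 4: prefix='1' (no match yet)
Bit 5: prefix='10' -> emit 'l', reset
Bit 6: prefix='1' (no match yet)
Bit 7: prefix='11' -> emit 'd', reset
Bit 8: prefix='0' (no match yet)
Bit 9: prefix='01' (no match yet)
Bit 10: prefix='010' -> emit 'i', reset
Bit 11: prefix='0' (no match yet)
Bit 12: prefix='00' -> emit 'n', reset
Bit 13: prefix='0' (no match yet)
Bit 14: prefix='01' (no match yet)
Bit 15: prefix='010' -> emit 'i', reset
Bit 16: prefix='1' (no match yet)
Bit 17: prefix='10' -> emit 'l', reset
Bit 18: prefix='0' (no match yet)
Bit 19: prefix='01' (no match yet)
Bit 20: prefix='011' -> emit 'a', reset
Bit 21: prefix='0' (no match yet)
Bit 22: prefix='01' (no match yet)
Bit 23: prefix='011' -> emit 'a', reset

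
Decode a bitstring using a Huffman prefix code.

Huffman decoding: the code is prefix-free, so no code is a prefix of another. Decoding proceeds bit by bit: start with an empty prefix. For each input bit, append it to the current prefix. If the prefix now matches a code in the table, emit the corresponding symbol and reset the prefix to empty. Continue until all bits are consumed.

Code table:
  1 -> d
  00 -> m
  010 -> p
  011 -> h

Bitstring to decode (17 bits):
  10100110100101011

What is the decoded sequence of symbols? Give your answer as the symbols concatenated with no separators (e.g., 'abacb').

Answer: dphppdh

Derivation:
Bit 0: prefix='1' -> emit 'd', reset
Bit 1: prefix='0' (no match yet)
Bit 2: prefix='01' (no match yet)
Bit 3: prefix='010' -> emit 'p', reset
Bit 4: prefix='0' (no match yet)
Bit 5: prefix='01' (no match yet)
Bit 6: prefix='011' -> emit 'h', reset
Bit 7: prefix='0' (no match yet)
Bit 8: prefix='01' (no match yet)
Bit 9: prefix='010' -> emit 'p', reset
Bit 10: prefix='0' (no match yet)
Bit 11: prefix='01' (no match yet)
Bit 12: prefix='010' -> emit 'p', reset
Bit 13: prefix='1' -> emit 'd', reset
Bit 14: prefix='0' (no match yet)
Bit 15: prefix='01' (no match yet)
Bit 16: prefix='011' -> emit 'h', reset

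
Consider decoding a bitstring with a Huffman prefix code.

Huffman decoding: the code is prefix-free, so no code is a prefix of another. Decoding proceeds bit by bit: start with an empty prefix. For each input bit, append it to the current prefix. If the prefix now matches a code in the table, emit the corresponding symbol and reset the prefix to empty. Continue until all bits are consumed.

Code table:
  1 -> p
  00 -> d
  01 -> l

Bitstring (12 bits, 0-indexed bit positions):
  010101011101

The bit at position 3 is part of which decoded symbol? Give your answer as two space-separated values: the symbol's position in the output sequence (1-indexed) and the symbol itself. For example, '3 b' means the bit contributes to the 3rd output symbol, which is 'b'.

Answer: 2 l

Derivation:
Bit 0: prefix='0' (no match yet)
Bit 1: prefix='01' -> emit 'l', reset
Bit 2: prefix='0' (no match yet)
Bit 3: prefix='01' -> emit 'l', reset
Bit 4: prefix='0' (no match yet)
Bit 5: prefix='01' -> emit 'l', reset
Bit 6: prefix='0' (no match yet)
Bit 7: prefix='01' -> emit 'l', reset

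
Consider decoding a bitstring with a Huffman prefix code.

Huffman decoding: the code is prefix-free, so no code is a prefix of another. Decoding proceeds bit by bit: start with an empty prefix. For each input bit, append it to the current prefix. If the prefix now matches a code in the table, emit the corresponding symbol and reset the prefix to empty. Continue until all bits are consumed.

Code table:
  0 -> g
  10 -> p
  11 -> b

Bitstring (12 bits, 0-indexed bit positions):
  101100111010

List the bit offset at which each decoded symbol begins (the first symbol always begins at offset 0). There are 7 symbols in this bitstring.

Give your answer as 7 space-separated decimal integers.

Answer: 0 2 4 5 6 8 10

Derivation:
Bit 0: prefix='1' (no match yet)
Bit 1: prefix='10' -> emit 'p', reset
Bit 2: prefix='1' (no match yet)
Bit 3: prefix='11' -> emit 'b', reset
Bit 4: prefix='0' -> emit 'g', reset
Bit 5: prefix='0' -> emit 'g', reset
Bit 6: prefix='1' (no match yet)
Bit 7: prefix='11' -> emit 'b', reset
Bit 8: prefix='1' (no match yet)
Bit 9: prefix='10' -> emit 'p', reset
Bit 10: prefix='1' (no match yet)
Bit 11: prefix='10' -> emit 'p', reset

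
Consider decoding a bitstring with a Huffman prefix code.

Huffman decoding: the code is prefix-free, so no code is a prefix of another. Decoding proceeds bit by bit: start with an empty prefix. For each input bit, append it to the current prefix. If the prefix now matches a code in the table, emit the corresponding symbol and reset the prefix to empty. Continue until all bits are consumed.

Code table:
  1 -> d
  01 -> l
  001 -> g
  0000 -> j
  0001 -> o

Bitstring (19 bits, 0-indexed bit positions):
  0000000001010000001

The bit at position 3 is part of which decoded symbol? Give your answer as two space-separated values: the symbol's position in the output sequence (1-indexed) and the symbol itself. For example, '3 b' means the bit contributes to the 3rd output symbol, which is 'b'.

Bit 0: prefix='0' (no match yet)
Bit 1: prefix='00' (no match yet)
Bit 2: prefix='000' (no match yet)
Bit 3: prefix='0000' -> emit 'j', reset
Bit 4: prefix='0' (no match yet)
Bit 5: prefix='00' (no match yet)
Bit 6: prefix='000' (no match yet)
Bit 7: prefix='0000' -> emit 'j', reset

Answer: 1 j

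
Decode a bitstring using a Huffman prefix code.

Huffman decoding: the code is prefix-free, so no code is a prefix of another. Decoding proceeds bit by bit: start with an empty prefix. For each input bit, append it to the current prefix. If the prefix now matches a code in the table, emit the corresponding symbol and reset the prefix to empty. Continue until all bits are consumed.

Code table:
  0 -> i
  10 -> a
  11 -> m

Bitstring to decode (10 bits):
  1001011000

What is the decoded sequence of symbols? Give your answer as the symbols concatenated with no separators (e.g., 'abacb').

Answer: aiamiii

Derivation:
Bit 0: prefix='1' (no match yet)
Bit 1: prefix='10' -> emit 'a', reset
Bit 2: prefix='0' -> emit 'i', reset
Bit 3: prefix='1' (no match yet)
Bit 4: prefix='10' -> emit 'a', reset
Bit 5: prefix='1' (no match yet)
Bit 6: prefix='11' -> emit 'm', reset
Bit 7: prefix='0' -> emit 'i', reset
Bit 8: prefix='0' -> emit 'i', reset
Bit 9: prefix='0' -> emit 'i', reset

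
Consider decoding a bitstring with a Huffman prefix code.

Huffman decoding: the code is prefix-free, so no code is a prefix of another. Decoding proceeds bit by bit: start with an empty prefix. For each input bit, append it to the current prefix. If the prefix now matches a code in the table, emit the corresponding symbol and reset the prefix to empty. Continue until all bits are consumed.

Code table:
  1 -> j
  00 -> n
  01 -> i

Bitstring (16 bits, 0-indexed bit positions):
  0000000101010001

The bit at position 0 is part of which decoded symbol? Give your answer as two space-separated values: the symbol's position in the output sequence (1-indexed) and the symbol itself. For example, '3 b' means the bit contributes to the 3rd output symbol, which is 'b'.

Answer: 1 n

Derivation:
Bit 0: prefix='0' (no match yet)
Bit 1: prefix='00' -> emit 'n', reset
Bit 2: prefix='0' (no match yet)
Bit 3: prefix='00' -> emit 'n', reset
Bit 4: prefix='0' (no match yet)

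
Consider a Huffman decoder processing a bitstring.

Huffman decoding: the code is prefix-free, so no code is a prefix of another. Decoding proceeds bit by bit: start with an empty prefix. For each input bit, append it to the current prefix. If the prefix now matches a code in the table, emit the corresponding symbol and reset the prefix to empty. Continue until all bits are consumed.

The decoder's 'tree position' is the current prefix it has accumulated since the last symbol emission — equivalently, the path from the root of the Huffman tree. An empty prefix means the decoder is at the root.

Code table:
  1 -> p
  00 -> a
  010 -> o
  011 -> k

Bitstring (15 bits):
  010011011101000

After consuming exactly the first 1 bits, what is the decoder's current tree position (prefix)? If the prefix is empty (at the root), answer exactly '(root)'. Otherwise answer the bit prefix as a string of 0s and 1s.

Bit 0: prefix='0' (no match yet)

Answer: 0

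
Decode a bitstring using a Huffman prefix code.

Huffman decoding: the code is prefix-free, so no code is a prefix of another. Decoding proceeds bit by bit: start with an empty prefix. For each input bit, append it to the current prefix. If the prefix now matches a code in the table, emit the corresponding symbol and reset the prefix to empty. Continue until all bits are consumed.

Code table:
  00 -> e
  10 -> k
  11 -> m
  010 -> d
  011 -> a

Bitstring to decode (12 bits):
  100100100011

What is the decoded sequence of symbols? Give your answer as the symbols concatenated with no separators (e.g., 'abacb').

Answer: kddem

Derivation:
Bit 0: prefix='1' (no match yet)
Bit 1: prefix='10' -> emit 'k', reset
Bit 2: prefix='0' (no match yet)
Bit 3: prefix='01' (no match yet)
Bit 4: prefix='010' -> emit 'd', reset
Bit 5: prefix='0' (no match yet)
Bit 6: prefix='01' (no match yet)
Bit 7: prefix='010' -> emit 'd', reset
Bit 8: prefix='0' (no match yet)
Bit 9: prefix='00' -> emit 'e', reset
Bit 10: prefix='1' (no match yet)
Bit 11: prefix='11' -> emit 'm', reset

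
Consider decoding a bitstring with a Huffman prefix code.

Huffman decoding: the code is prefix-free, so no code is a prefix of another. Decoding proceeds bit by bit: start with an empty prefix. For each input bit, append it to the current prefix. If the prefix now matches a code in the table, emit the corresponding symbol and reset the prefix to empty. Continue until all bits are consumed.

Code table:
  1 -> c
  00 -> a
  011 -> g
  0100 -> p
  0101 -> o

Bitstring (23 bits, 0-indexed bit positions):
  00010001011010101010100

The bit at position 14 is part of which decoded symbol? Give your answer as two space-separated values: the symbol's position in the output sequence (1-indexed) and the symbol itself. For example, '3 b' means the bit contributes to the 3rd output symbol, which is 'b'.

Bit 0: prefix='0' (no match yet)
Bit 1: prefix='00' -> emit 'a', reset
Bit 2: prefix='0' (no match yet)
Bit 3: prefix='01' (no match yet)
Bit 4: prefix='010' (no match yet)
Bit 5: prefix='0100' -> emit 'p', reset
Bit 6: prefix='0' (no match yet)
Bit 7: prefix='01' (no match yet)
Bit 8: prefix='010' (no match yet)
Bit 9: prefix='0101' -> emit 'o', reset
Bit 10: prefix='1' -> emit 'c', reset
Bit 11: prefix='0' (no match yet)
Bit 12: prefix='01' (no match yet)
Bit 13: prefix='010' (no match yet)
Bit 14: prefix='0101' -> emit 'o', reset
Bit 15: prefix='0' (no match yet)
Bit 16: prefix='01' (no match yet)
Bit 17: prefix='010' (no match yet)
Bit 18: prefix='0101' -> emit 'o', reset

Answer: 5 o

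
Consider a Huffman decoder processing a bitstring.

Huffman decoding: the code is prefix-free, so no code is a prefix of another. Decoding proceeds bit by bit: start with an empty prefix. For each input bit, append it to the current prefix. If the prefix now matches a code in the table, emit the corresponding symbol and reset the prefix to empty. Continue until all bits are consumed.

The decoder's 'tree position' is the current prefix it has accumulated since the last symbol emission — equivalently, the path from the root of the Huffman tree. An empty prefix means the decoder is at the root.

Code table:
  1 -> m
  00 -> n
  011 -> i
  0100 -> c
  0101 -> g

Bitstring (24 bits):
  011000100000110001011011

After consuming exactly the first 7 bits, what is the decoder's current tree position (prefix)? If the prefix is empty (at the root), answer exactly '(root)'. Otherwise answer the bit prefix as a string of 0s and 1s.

Bit 0: prefix='0' (no match yet)
Bit 1: prefix='01' (no match yet)
Bit 2: prefix='011' -> emit 'i', reset
Bit 3: prefix='0' (no match yet)
Bit 4: prefix='00' -> emit 'n', reset
Bit 5: prefix='0' (no match yet)
Bit 6: prefix='01' (no match yet)

Answer: 01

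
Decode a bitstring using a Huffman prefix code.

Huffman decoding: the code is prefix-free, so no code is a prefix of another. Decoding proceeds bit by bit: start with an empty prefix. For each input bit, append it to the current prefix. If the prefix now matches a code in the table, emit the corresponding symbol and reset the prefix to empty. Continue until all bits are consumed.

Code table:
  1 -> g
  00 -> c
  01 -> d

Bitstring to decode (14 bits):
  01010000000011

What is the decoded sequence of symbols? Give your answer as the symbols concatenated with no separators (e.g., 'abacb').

Bit 0: prefix='0' (no match yet)
Bit 1: prefix='01' -> emit 'd', reset
Bit 2: prefix='0' (no match yet)
Bit 3: prefix='01' -> emit 'd', reset
Bit 4: prefix='0' (no match yet)
Bit 5: prefix='00' -> emit 'c', reset
Bit 6: prefix='0' (no match yet)
Bit 7: prefix='00' -> emit 'c', reset
Bit 8: prefix='0' (no match yet)
Bit 9: prefix='00' -> emit 'c', reset
Bit 10: prefix='0' (no match yet)
Bit 11: prefix='00' -> emit 'c', reset
Bit 12: prefix='1' -> emit 'g', reset
Bit 13: prefix='1' -> emit 'g', reset

Answer: ddccccgg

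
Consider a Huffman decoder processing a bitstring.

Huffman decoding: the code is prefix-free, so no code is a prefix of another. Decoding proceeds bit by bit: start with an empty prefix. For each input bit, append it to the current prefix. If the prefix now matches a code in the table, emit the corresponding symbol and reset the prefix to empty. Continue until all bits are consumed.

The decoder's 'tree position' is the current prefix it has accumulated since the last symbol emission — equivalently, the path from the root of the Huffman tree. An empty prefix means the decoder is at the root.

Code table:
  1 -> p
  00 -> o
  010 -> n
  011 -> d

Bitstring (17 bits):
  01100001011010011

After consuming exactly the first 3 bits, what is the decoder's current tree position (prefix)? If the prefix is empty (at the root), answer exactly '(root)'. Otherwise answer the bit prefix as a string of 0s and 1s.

Answer: (root)

Derivation:
Bit 0: prefix='0' (no match yet)
Bit 1: prefix='01' (no match yet)
Bit 2: prefix='011' -> emit 'd', reset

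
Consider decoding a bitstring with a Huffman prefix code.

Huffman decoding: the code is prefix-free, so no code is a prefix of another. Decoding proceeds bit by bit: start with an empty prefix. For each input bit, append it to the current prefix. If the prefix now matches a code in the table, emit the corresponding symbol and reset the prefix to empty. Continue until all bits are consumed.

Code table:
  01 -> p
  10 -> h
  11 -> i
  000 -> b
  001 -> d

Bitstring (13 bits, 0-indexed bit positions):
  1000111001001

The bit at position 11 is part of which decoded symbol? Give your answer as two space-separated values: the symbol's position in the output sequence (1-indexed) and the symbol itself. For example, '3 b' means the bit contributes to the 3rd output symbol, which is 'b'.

Answer: 5 d

Derivation:
Bit 0: prefix='1' (no match yet)
Bit 1: prefix='10' -> emit 'h', reset
Bit 2: prefix='0' (no match yet)
Bit 3: prefix='00' (no match yet)
Bit 4: prefix='001' -> emit 'd', reset
Bit 5: prefix='1' (no match yet)
Bit 6: prefix='11' -> emit 'i', reset
Bit 7: prefix='0' (no match yet)
Bit 8: prefix='00' (no match yet)
Bit 9: prefix='001' -> emit 'd', reset
Bit 10: prefix='0' (no match yet)
Bit 11: prefix='00' (no match yet)
Bit 12: prefix='001' -> emit 'd', reset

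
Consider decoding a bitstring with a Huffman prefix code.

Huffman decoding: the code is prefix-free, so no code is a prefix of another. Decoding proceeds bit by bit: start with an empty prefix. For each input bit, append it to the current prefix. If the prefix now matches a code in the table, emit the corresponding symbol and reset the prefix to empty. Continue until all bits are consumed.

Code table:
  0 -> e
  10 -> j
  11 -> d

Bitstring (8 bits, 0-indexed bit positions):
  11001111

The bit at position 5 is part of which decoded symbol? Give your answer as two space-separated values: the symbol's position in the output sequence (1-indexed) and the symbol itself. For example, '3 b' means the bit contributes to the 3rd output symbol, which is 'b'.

Bit 0: prefix='1' (no match yet)
Bit 1: prefix='11' -> emit 'd', reset
Bit 2: prefix='0' -> emit 'e', reset
Bit 3: prefix='0' -> emit 'e', reset
Bit 4: prefix='1' (no match yet)
Bit 5: prefix='11' -> emit 'd', reset
Bit 6: prefix='1' (no match yet)
Bit 7: prefix='11' -> emit 'd', reset

Answer: 4 d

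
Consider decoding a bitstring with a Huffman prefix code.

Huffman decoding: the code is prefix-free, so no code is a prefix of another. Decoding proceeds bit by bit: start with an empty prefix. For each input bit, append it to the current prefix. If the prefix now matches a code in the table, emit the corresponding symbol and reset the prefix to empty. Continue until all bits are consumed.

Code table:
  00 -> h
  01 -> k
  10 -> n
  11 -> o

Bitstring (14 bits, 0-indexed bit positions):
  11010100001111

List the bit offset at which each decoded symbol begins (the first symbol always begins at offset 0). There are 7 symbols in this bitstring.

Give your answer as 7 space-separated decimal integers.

Bit 0: prefix='1' (no match yet)
Bit 1: prefix='11' -> emit 'o', reset
Bit 2: prefix='0' (no match yet)
Bit 3: prefix='01' -> emit 'k', reset
Bit 4: prefix='0' (no match yet)
Bit 5: prefix='01' -> emit 'k', reset
Bit 6: prefix='0' (no match yet)
Bit 7: prefix='00' -> emit 'h', reset
Bit 8: prefix='0' (no match yet)
Bit 9: prefix='00' -> emit 'h', reset
Bit 10: prefix='1' (no match yet)
Bit 11: prefix='11' -> emit 'o', reset
Bit 12: prefix='1' (no match yet)
Bit 13: prefix='11' -> emit 'o', reset

Answer: 0 2 4 6 8 10 12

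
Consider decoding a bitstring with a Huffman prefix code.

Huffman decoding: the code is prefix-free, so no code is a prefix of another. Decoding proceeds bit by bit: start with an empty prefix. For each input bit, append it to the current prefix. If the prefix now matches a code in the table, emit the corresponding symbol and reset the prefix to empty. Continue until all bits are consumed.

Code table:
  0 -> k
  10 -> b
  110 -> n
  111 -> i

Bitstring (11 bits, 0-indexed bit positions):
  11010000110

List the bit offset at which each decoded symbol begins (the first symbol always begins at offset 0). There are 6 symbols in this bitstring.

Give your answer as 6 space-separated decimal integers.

Bit 0: prefix='1' (no match yet)
Bit 1: prefix='11' (no match yet)
Bit 2: prefix='110' -> emit 'n', reset
Bit 3: prefix='1' (no match yet)
Bit 4: prefix='10' -> emit 'b', reset
Bit 5: prefix='0' -> emit 'k', reset
Bit 6: prefix='0' -> emit 'k', reset
Bit 7: prefix='0' -> emit 'k', reset
Bit 8: prefix='1' (no match yet)
Bit 9: prefix='11' (no match yet)
Bit 10: prefix='110' -> emit 'n', reset

Answer: 0 3 5 6 7 8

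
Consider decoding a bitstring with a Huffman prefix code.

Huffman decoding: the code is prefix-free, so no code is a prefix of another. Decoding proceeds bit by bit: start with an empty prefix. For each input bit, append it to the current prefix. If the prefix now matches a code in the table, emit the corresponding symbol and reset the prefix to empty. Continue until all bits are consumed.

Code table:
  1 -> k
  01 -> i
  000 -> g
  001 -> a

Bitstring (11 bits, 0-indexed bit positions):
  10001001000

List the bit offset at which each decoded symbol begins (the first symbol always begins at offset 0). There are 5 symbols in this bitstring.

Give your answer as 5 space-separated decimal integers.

Bit 0: prefix='1' -> emit 'k', reset
Bit 1: prefix='0' (no match yet)
Bit 2: prefix='00' (no match yet)
Bit 3: prefix='000' -> emit 'g', reset
Bit 4: prefix='1' -> emit 'k', reset
Bit 5: prefix='0' (no match yet)
Bit 6: prefix='00' (no match yet)
Bit 7: prefix='001' -> emit 'a', reset
Bit 8: prefix='0' (no match yet)
Bit 9: prefix='00' (no match yet)
Bit 10: prefix='000' -> emit 'g', reset

Answer: 0 1 4 5 8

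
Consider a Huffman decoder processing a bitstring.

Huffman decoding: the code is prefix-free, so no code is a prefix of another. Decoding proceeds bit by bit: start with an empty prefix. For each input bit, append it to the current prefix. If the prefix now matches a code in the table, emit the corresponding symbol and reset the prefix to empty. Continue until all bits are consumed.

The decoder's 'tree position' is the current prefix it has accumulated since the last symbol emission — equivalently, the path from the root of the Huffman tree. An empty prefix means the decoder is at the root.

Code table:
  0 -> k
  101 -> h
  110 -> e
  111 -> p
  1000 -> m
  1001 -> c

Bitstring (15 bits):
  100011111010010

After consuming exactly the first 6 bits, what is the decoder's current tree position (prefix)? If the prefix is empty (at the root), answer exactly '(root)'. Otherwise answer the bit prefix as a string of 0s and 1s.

Bit 0: prefix='1' (no match yet)
Bit 1: prefix='10' (no match yet)
Bit 2: prefix='100' (no match yet)
Bit 3: prefix='1000' -> emit 'm', reset
Bit 4: prefix='1' (no match yet)
Bit 5: prefix='11' (no match yet)

Answer: 11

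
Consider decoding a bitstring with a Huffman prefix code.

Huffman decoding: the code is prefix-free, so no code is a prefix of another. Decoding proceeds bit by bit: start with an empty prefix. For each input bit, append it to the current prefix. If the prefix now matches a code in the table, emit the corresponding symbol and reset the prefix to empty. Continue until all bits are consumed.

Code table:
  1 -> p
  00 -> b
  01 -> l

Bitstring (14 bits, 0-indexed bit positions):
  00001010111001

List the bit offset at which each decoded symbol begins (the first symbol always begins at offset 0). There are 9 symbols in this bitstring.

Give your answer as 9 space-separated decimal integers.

Bit 0: prefix='0' (no match yet)
Bit 1: prefix='00' -> emit 'b', reset
Bit 2: prefix='0' (no match yet)
Bit 3: prefix='00' -> emit 'b', reset
Bit 4: prefix='1' -> emit 'p', reset
Bit 5: prefix='0' (no match yet)
Bit 6: prefix='01' -> emit 'l', reset
Bit 7: prefix='0' (no match yet)
Bit 8: prefix='01' -> emit 'l', reset
Bit 9: prefix='1' -> emit 'p', reset
Bit 10: prefix='1' -> emit 'p', reset
Bit 11: prefix='0' (no match yet)
Bit 12: prefix='00' -> emit 'b', reset
Bit 13: prefix='1' -> emit 'p', reset

Answer: 0 2 4 5 7 9 10 11 13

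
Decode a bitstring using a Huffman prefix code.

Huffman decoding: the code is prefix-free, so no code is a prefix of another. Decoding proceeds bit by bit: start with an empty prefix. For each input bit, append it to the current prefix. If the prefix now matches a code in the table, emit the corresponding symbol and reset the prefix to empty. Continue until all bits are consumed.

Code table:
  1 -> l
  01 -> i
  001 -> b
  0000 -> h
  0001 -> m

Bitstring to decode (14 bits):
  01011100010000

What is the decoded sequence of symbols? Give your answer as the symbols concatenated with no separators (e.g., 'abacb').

Bit 0: prefix='0' (no match yet)
Bit 1: prefix='01' -> emit 'i', reset
Bit 2: prefix='0' (no match yet)
Bit 3: prefix='01' -> emit 'i', reset
Bit 4: prefix='1' -> emit 'l', reset
Bit 5: prefix='1' -> emit 'l', reset
Bit 6: prefix='0' (no match yet)
Bit 7: prefix='00' (no match yet)
Bit 8: prefix='000' (no match yet)
Bit 9: prefix='0001' -> emit 'm', reset
Bit 10: prefix='0' (no match yet)
Bit 11: prefix='00' (no match yet)
Bit 12: prefix='000' (no match yet)
Bit 13: prefix='0000' -> emit 'h', reset

Answer: iillmh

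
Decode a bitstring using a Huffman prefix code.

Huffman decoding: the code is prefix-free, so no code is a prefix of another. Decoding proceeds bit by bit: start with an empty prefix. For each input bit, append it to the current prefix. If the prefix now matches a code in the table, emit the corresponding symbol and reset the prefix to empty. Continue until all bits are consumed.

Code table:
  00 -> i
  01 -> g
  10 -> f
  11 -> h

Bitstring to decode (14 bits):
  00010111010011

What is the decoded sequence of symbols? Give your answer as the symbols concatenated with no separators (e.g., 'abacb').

Bit 0: prefix='0' (no match yet)
Bit 1: prefix='00' -> emit 'i', reset
Bit 2: prefix='0' (no match yet)
Bit 3: prefix='01' -> emit 'g', reset
Bit 4: prefix='0' (no match yet)
Bit 5: prefix='01' -> emit 'g', reset
Bit 6: prefix='1' (no match yet)
Bit 7: prefix='11' -> emit 'h', reset
Bit 8: prefix='0' (no match yet)
Bit 9: prefix='01' -> emit 'g', reset
Bit 10: prefix='0' (no match yet)
Bit 11: prefix='00' -> emit 'i', reset
Bit 12: prefix='1' (no match yet)
Bit 13: prefix='11' -> emit 'h', reset

Answer: igghgih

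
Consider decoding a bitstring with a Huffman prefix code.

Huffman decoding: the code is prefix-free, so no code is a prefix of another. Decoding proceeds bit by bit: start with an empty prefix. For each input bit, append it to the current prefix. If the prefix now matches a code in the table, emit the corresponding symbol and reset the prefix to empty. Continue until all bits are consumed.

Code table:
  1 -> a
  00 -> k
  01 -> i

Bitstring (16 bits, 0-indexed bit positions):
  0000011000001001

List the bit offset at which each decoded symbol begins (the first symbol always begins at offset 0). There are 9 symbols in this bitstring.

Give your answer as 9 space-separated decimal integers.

Answer: 0 2 4 6 7 9 11 13 15

Derivation:
Bit 0: prefix='0' (no match yet)
Bit 1: prefix='00' -> emit 'k', reset
Bit 2: prefix='0' (no match yet)
Bit 3: prefix='00' -> emit 'k', reset
Bit 4: prefix='0' (no match yet)
Bit 5: prefix='01' -> emit 'i', reset
Bit 6: prefix='1' -> emit 'a', reset
Bit 7: prefix='0' (no match yet)
Bit 8: prefix='00' -> emit 'k', reset
Bit 9: prefix='0' (no match yet)
Bit 10: prefix='00' -> emit 'k', reset
Bit 11: prefix='0' (no match yet)
Bit 12: prefix='01' -> emit 'i', reset
Bit 13: prefix='0' (no match yet)
Bit 14: prefix='00' -> emit 'k', reset
Bit 15: prefix='1' -> emit 'a', reset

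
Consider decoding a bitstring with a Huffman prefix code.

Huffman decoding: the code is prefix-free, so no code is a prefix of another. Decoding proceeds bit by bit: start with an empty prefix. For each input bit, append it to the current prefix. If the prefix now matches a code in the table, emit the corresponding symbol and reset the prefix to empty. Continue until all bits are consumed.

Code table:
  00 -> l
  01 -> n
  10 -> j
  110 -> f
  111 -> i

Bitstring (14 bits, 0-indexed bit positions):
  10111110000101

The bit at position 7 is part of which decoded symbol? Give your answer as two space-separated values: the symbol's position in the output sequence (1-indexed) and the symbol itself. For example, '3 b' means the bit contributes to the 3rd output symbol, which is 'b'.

Answer: 3 f

Derivation:
Bit 0: prefix='1' (no match yet)
Bit 1: prefix='10' -> emit 'j', reset
Bit 2: prefix='1' (no match yet)
Bit 3: prefix='11' (no match yet)
Bit 4: prefix='111' -> emit 'i', reset
Bit 5: prefix='1' (no match yet)
Bit 6: prefix='11' (no match yet)
Bit 7: prefix='110' -> emit 'f', reset
Bit 8: prefix='0' (no match yet)
Bit 9: prefix='00' -> emit 'l', reset
Bit 10: prefix='0' (no match yet)
Bit 11: prefix='01' -> emit 'n', reset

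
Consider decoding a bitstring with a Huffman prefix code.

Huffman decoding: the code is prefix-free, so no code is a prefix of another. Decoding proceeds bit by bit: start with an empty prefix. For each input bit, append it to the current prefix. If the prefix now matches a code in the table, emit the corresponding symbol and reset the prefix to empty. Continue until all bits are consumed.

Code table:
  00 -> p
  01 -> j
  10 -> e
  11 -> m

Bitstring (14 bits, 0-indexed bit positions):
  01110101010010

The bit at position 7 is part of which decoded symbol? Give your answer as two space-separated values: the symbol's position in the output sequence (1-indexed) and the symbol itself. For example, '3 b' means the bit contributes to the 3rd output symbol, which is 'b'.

Bit 0: prefix='0' (no match yet)
Bit 1: prefix='01' -> emit 'j', reset
Bit 2: prefix='1' (no match yet)
Bit 3: prefix='11' -> emit 'm', reset
Bit 4: prefix='0' (no match yet)
Bit 5: prefix='01' -> emit 'j', reset
Bit 6: prefix='0' (no match yet)
Bit 7: prefix='01' -> emit 'j', reset
Bit 8: prefix='0' (no match yet)
Bit 9: prefix='01' -> emit 'j', reset
Bit 10: prefix='0' (no match yet)
Bit 11: prefix='00' -> emit 'p', reset

Answer: 4 j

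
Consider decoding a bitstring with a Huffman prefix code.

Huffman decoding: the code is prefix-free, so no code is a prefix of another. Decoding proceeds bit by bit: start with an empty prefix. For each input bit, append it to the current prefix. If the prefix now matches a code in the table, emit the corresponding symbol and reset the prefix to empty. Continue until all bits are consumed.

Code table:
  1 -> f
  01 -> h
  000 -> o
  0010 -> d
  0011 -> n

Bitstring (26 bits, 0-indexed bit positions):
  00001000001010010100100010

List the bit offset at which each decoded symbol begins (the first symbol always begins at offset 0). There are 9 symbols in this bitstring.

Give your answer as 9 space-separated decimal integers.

Answer: 0 3 5 8 12 13 17 18 22

Derivation:
Bit 0: prefix='0' (no match yet)
Bit 1: prefix='00' (no match yet)
Bit 2: prefix='000' -> emit 'o', reset
Bit 3: prefix='0' (no match yet)
Bit 4: prefix='01' -> emit 'h', reset
Bit 5: prefix='0' (no match yet)
Bit 6: prefix='00' (no match yet)
Bit 7: prefix='000' -> emit 'o', reset
Bit 8: prefix='0' (no match yet)
Bit 9: prefix='00' (no match yet)
Bit 10: prefix='001' (no match yet)
Bit 11: prefix='0010' -> emit 'd', reset
Bit 12: prefix='1' -> emit 'f', reset
Bit 13: prefix='0' (no match yet)
Bit 14: prefix='00' (no match yet)
Bit 15: prefix='001' (no match yet)
Bit 16: prefix='0010' -> emit 'd', reset
Bit 17: prefix='1' -> emit 'f', reset
Bit 18: prefix='0' (no match yet)
Bit 19: prefix='00' (no match yet)
Bit 20: prefix='001' (no match yet)
Bit 21: prefix='0010' -> emit 'd', reset
Bit 22: prefix='0' (no match yet)
Bit 23: prefix='00' (no match yet)
Bit 24: prefix='001' (no match yet)
Bit 25: prefix='0010' -> emit 'd', reset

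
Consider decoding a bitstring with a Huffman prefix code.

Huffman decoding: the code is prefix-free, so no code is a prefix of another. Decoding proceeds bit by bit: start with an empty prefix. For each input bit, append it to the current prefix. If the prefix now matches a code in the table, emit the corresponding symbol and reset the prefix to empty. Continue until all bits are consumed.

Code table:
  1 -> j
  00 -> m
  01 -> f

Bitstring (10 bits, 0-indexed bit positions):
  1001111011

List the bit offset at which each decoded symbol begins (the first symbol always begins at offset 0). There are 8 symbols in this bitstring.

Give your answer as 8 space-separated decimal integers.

Bit 0: prefix='1' -> emit 'j', reset
Bit 1: prefix='0' (no match yet)
Bit 2: prefix='00' -> emit 'm', reset
Bit 3: prefix='1' -> emit 'j', reset
Bit 4: prefix='1' -> emit 'j', reset
Bit 5: prefix='1' -> emit 'j', reset
Bit 6: prefix='1' -> emit 'j', reset
Bit 7: prefix='0' (no match yet)
Bit 8: prefix='01' -> emit 'f', reset
Bit 9: prefix='1' -> emit 'j', reset

Answer: 0 1 3 4 5 6 7 9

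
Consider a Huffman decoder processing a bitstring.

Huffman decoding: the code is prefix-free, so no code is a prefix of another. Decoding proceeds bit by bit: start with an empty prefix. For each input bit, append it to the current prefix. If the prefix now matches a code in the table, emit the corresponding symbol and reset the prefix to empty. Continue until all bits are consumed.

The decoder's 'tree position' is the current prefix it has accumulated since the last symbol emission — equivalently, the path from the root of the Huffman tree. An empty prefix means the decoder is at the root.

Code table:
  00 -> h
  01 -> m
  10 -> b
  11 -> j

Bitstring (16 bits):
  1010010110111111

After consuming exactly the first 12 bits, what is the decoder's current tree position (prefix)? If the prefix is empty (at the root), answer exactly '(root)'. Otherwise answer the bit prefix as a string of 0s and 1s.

Bit 0: prefix='1' (no match yet)
Bit 1: prefix='10' -> emit 'b', reset
Bit 2: prefix='1' (no match yet)
Bit 3: prefix='10' -> emit 'b', reset
Bit 4: prefix='0' (no match yet)
Bit 5: prefix='01' -> emit 'm', reset
Bit 6: prefix='0' (no match yet)
Bit 7: prefix='01' -> emit 'm', reset
Bit 8: prefix='1' (no match yet)
Bit 9: prefix='10' -> emit 'b', reset
Bit 10: prefix='1' (no match yet)
Bit 11: prefix='11' -> emit 'j', reset

Answer: (root)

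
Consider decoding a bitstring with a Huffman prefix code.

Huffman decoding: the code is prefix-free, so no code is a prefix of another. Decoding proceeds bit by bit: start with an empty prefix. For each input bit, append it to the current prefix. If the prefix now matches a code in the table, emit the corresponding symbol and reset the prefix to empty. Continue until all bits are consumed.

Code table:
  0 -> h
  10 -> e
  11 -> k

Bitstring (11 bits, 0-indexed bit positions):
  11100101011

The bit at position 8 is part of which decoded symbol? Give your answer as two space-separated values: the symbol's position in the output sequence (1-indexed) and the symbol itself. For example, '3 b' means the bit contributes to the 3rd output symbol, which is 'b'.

Bit 0: prefix='1' (no match yet)
Bit 1: prefix='11' -> emit 'k', reset
Bit 2: prefix='1' (no match yet)
Bit 3: prefix='10' -> emit 'e', reset
Bit 4: prefix='0' -> emit 'h', reset
Bit 5: prefix='1' (no match yet)
Bit 6: prefix='10' -> emit 'e', reset
Bit 7: prefix='1' (no match yet)
Bit 8: prefix='10' -> emit 'e', reset
Bit 9: prefix='1' (no match yet)
Bit 10: prefix='11' -> emit 'k', reset

Answer: 5 e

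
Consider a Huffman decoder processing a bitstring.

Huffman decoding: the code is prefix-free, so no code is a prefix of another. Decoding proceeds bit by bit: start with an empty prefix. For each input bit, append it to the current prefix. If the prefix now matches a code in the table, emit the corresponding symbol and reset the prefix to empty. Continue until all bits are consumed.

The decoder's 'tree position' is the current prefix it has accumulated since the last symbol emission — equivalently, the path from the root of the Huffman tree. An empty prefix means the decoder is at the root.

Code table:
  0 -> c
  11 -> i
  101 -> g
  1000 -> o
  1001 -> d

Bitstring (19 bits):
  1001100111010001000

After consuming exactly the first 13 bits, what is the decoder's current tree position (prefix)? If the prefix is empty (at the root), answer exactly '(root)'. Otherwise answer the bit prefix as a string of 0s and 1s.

Answer: 10

Derivation:
Bit 0: prefix='1' (no match yet)
Bit 1: prefix='10' (no match yet)
Bit 2: prefix='100' (no match yet)
Bit 3: prefix='1001' -> emit 'd', reset
Bit 4: prefix='1' (no match yet)
Bit 5: prefix='10' (no match yet)
Bit 6: prefix='100' (no match yet)
Bit 7: prefix='1001' -> emit 'd', reset
Bit 8: prefix='1' (no match yet)
Bit 9: prefix='11' -> emit 'i', reset
Bit 10: prefix='0' -> emit 'c', reset
Bit 11: prefix='1' (no match yet)
Bit 12: prefix='10' (no match yet)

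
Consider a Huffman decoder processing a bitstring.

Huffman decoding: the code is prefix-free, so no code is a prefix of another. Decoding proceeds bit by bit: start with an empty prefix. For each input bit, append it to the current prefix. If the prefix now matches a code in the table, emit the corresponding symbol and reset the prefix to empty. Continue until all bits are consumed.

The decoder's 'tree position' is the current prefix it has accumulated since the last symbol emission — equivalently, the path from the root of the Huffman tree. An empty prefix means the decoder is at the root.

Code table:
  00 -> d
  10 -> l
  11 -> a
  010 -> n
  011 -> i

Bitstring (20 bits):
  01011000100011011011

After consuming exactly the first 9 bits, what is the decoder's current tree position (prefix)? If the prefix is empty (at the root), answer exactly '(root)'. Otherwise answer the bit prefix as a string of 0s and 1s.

Answer: 01

Derivation:
Bit 0: prefix='0' (no match yet)
Bit 1: prefix='01' (no match yet)
Bit 2: prefix='010' -> emit 'n', reset
Bit 3: prefix='1' (no match yet)
Bit 4: prefix='11' -> emit 'a', reset
Bit 5: prefix='0' (no match yet)
Bit 6: prefix='00' -> emit 'd', reset
Bit 7: prefix='0' (no match yet)
Bit 8: prefix='01' (no match yet)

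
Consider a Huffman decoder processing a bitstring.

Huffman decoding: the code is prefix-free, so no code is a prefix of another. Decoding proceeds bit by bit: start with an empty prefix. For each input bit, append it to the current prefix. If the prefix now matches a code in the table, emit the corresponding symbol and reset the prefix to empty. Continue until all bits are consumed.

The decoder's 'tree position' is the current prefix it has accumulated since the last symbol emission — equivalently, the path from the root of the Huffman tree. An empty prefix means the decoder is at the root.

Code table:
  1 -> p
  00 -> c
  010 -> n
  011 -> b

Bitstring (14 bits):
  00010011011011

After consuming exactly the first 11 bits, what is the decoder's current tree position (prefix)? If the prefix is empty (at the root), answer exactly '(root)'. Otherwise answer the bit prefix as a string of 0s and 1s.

Bit 0: prefix='0' (no match yet)
Bit 1: prefix='00' -> emit 'c', reset
Bit 2: prefix='0' (no match yet)
Bit 3: prefix='01' (no match yet)
Bit 4: prefix='010' -> emit 'n', reset
Bit 5: prefix='0' (no match yet)
Bit 6: prefix='01' (no match yet)
Bit 7: prefix='011' -> emit 'b', reset
Bit 8: prefix='0' (no match yet)
Bit 9: prefix='01' (no match yet)
Bit 10: prefix='011' -> emit 'b', reset

Answer: (root)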